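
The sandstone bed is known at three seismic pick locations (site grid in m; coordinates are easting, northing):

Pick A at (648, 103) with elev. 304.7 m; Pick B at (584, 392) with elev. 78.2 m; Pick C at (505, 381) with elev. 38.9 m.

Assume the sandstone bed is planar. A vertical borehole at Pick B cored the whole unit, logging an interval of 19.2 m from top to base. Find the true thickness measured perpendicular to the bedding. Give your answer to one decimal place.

14.4 m

Let the plane be z = a·easting + b·northing + c.
Pick B−Pick A: −64a + 289b = −226.5;  Pick C−Pick A: −143a + 278b = −265.8.
Solving gives a = 0.58845, b = −0.65342.
|∇z| = √(a²+b²) = 0.87934, so dip δ = arctan(0.87934) = 41.33°.
True thickness = vertical thickness × cos δ = 19.2 × cos 41.33° = 14.4 m.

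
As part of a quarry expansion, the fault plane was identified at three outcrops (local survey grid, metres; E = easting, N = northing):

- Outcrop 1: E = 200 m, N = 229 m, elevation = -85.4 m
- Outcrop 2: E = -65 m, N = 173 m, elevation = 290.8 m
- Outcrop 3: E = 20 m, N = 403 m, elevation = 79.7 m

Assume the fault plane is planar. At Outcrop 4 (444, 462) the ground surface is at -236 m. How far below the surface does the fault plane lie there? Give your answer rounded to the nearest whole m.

273 m

Two edge vectors: Outcrop 1→Outcrop 2 = (-265, -56, 376.2), Outcrop 1→Outcrop 3 = (-180, 174, 165.1).
Normal n = (Outcrop 1→Outcrop 2) × (Outcrop 1→Outcrop 3) = (-74704.4, -23964.5, -56190).
So ∂z/∂E = −n_x/n_z = −1.32950 and ∂z/∂N = −n_y/n_z = −0.42649.
Intercept c from Outcrop 1: -85.4 + 265.90 + 97.67 = 278.17.
At (444, 462): z_contact = −590.3 − 197.0 + 278.17 = -509.2 m.
Depth below ground = -236 − (-509.2) = 273 m.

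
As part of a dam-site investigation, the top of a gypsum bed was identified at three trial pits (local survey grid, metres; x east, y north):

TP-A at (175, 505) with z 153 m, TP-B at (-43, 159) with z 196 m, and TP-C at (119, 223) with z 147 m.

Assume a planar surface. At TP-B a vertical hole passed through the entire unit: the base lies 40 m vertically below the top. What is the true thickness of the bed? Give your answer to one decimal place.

37.8 m

Let the plane be z = a·x + b·y + c.
TP-B−TP-A: −218a − 346b = 43;  TP-C−TP-A: −56a − 282b = −6.
Solving gives a = −0.33734, b = 0.08827.
|∇z| = √(a²+b²) = 0.34870, so dip δ = arctan(0.34870) = 19.22°.
True thickness = vertical thickness × cos δ = 40 × cos 19.22° = 37.8 m.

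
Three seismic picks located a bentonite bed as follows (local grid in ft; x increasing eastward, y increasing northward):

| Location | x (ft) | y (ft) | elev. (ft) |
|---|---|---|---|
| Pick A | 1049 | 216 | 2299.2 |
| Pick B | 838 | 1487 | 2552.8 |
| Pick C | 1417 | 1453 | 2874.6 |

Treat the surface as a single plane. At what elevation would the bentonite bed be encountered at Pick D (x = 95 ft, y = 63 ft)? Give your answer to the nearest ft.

Let the plane be z = a·x + b·y + c.
Pick B−Pick A: −211a + 1271b = 253.6;  Pick C−Pick A: 368a + 1237b = 575.4.
Solving gives a = 0.57309, b = 0.29467.
Then c = 2299.2 − a·1049 − b·216 = 1634.38.
At (95, 63): z = 54.4 + 18.6 + 1634.38 = 1707.4 ft.

1707 ft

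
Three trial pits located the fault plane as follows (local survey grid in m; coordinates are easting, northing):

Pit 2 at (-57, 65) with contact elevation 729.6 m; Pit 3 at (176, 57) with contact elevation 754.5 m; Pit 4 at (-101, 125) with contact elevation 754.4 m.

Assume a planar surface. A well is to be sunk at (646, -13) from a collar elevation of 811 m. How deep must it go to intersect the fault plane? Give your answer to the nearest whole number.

33 m

Let the plane be z = a·easting + b·northing + c.
Pit 3−Pit 2: 233a − 8b = 24.9;  Pit 4−Pit 2: −44a + 60b = 24.8.
Solving gives a = 0.12419, b = 0.50440.
Then c = 729.6 − a·-57 − b·65 = 703.89.
At (646, -13): z_contact = 80.2 − 6.6 + 703.89 = 777.6 m.
Depth below ground = 811 − 777.6 = 33 m.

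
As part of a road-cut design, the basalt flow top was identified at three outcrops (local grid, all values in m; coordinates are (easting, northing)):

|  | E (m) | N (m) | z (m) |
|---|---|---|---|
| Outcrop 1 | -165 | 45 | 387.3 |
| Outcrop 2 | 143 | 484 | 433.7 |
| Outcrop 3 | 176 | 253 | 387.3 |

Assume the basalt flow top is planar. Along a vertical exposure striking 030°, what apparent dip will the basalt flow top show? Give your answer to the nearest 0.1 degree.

Let the plane be z = a·E + b·N + c.
Outcrop 2−Outcrop 1: 308a + 439b = 46.4;  Outcrop 3−Outcrop 1: 341a + 208b = 0.
Solving gives a = −0.11270, b = 0.18477.
Unit vector along 030° is (sin 30°, cos 30°) = (0.5000, 0.8660).
Slope in that direction = a·(0.5000) + b·(0.8660) = 0.10366.
Apparent dip = arctan|0.10366| = 5.9° (true dip is 12.2°, so apparent ≤ true as expected).

5.9°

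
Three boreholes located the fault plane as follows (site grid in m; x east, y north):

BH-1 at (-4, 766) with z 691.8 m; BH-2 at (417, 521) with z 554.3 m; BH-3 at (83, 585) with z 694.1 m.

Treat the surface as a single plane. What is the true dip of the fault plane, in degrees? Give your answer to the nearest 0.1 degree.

27.5°

Let the plane be z = a·x + b·y + c.
BH-2−BH-1: 421a − 245b = −137.5;  BH-3−BH-1: 87a − 181b = 2.3.
Solving gives a = −0.46371, b = −0.23559.
Gradient magnitude |∇z| = √(a² + b²) = √(0.21502 + 0.05550) = 0.52012.
True dip = arctan(0.52012) = 27.5°, dipping toward ENE (azimuth ≈ 063°).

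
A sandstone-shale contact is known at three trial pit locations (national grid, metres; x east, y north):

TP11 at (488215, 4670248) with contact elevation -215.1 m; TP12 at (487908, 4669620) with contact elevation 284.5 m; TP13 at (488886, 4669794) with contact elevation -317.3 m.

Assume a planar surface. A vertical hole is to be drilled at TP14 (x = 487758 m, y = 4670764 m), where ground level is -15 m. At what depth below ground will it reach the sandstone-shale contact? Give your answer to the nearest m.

243 m

Two edge vectors: TP11→TP12 = (-307, -628, 499.6), TP11→TP13 = (671, -454, -102.2).
Normal n = (TP11→TP12) × (TP11→TP13) = (291000, 303856.2, 560766).
So ∂z/∂x = −n_x/n_z = −0.51893303 and ∂z/∂y = −n_y/n_z = −0.54185917.
Intercept c from TP11: -215.1 + 253350.89 + 2530616.71 = 2783752.50.
At (487758, 4670764): z_contact = −253113.7 − 2530896.3 + 2783752.50 = -257.5 m.
Depth below ground = -15 − (-257.5) = 243 m.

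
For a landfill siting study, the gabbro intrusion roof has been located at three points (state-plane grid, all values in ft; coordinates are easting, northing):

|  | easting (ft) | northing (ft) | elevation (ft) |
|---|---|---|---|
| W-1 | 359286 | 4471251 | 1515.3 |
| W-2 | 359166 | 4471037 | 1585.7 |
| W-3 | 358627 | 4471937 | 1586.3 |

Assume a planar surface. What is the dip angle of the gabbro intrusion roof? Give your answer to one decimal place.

18.3°

Let the plane be z = a·easting + b·northing + c.
W-2−W-1: −120a − 214b = 70.4;  W-3−W-1: −659a + 686b = 71.
Solving gives a = −0.28426, b = −0.16957.
Gradient magnitude |∇z| = √(a² + b²) = √(0.08080 + 0.02876) = 0.33100.
True dip = arctan(0.33100) = 18.3°, dipping toward ENE (azimuth ≈ 059°).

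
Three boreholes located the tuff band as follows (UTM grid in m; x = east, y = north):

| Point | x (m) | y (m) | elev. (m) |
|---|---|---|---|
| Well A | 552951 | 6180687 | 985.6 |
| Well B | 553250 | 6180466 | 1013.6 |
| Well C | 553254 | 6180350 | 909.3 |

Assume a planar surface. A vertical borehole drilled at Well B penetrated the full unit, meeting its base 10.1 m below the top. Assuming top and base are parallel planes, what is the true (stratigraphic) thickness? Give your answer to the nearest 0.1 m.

Two edge vectors: Well A→Well B = (299, -221, 28), Well A→Well C = (303, -337, -76.3).
Normal n = (Well A→Well B) × (Well A→Well C) = (26298.3, 31297.7, -33800).
So ∂z/∂x = −n_x/n_z = 0.77806 and ∂z/∂y = −n_y/n_z = 0.92597.
|∇z| = √(a²+b²) = 1.20946, so dip δ = arctan(1.20946) = 50.42°.
True thickness = vertical thickness × cos δ = 10.1 × cos 50.42° = 6.4 m.

6.4 m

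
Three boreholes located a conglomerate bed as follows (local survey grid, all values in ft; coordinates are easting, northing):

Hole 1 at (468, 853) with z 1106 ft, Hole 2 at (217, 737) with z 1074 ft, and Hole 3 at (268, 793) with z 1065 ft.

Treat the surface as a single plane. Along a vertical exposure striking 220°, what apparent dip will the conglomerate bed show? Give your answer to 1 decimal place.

Two edge vectors: Hole 1→Hole 2 = (-251, -116, -32), Hole 1→Hole 3 = (-200, -60, -41).
Normal n = (Hole 1→Hole 2) × (Hole 1→Hole 3) = (2836, -3891, -8140).
So ∂z/∂easting = −n_x/n_z = 0.34840 and ∂z/∂northing = −n_y/n_z = −0.47801.
Unit vector along 220° is (sin 220°, cos 220°) = (-0.6428, -0.7660).
Slope in that direction = a·(-0.6428) + b·(-0.7660) = 0.14223.
Apparent dip = arctan|0.14223| = 8.1° (true dip is 30.6°, so apparent ≤ true as expected).

8.1°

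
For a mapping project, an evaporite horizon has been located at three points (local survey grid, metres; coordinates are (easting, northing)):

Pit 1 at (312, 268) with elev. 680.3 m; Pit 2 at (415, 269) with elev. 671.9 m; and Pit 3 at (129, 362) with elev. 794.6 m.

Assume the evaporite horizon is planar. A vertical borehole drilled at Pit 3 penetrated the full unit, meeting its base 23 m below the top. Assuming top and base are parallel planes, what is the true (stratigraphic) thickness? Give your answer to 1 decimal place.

Let the plane be z = a·E + b·N + c.
Pit 2−Pit 1: 103a + 1b = −8.4;  Pit 3−Pit 1: −183a + 94b = 114.3.
Solving gives a = −0.09163, b = 1.03758.
|∇z| = √(a²+b²) = 1.04162, so dip δ = arctan(1.04162) = 46.17°.
True thickness = vertical thickness × cos δ = 23 × cos 46.17° = 15.9 m.

15.9 m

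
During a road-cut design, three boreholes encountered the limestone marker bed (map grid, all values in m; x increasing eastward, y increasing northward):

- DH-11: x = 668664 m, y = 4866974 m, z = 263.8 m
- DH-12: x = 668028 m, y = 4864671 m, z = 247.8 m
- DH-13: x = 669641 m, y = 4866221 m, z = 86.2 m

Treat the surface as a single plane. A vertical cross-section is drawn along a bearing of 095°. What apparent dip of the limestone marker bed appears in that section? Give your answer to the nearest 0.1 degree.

8.5°

Let the plane be z = a·x + b·y + c.
DH-12−DH-11: −636a − 2303b = −16;  DH-13−DH-11: 977a − 753b = −177.6.
Solving gives a = −0.14546, b = 0.04712.
Unit vector along 095° is (sin 95°, cos 95°) = (0.9962, -0.0872).
Slope in that direction = a·(0.9962) + b·(-0.0872) = −0.14902.
Apparent dip = arctan|0.14902| = 8.5° (true dip is 8.7°, so apparent ≤ true as expected).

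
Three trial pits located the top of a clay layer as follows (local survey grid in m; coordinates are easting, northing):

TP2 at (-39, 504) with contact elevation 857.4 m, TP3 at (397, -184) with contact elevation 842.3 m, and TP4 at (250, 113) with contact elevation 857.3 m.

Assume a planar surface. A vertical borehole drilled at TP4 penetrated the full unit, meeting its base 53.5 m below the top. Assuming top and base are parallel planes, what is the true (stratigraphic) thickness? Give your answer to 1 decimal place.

Two edge vectors: TP2→TP3 = (436, -688, -15.1), TP2→TP4 = (289, -391, -0.1).
Normal n = (TP2→TP3) × (TP2→TP4) = (-5835.3, -4320.3, 28356).
So ∂z/∂easting = −n_x/n_z = 0.20579 and ∂z/∂northing = −n_y/n_z = 0.15236.
|∇z| = √(a²+b²) = 0.25605, so dip δ = arctan(0.25605) = 14.36°.
True thickness = vertical thickness × cos δ = 53.5 × cos 14.36° = 51.8 m.

51.8 m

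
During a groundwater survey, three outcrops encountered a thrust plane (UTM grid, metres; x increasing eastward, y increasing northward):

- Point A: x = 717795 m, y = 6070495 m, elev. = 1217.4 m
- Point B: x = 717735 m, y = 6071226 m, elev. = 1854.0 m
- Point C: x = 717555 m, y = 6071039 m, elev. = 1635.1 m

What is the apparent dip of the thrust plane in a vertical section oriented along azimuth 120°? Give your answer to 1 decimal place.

Let the plane be z = a·x + b·y + c.
Point B−Point A: −60a + 731b = 636.6;  Point C−Point A: −240a + 544b = 417.7.
Solving gives a = 0.28692, b = 0.89441.
Unit vector along 120° is (sin 120°, cos 120°) = (0.8660, -0.5000).
Slope in that direction = a·(0.8660) + b·(-0.5000) = −0.19873.
Apparent dip = arctan|0.19873| = 11.2° (true dip is 43.2°, so apparent ≤ true as expected).

11.2°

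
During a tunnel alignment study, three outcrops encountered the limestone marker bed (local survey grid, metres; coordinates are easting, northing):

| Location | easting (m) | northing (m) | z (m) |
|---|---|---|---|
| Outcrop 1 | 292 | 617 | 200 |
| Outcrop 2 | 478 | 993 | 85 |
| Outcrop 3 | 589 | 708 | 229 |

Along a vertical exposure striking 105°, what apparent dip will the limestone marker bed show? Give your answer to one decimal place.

18.1°

Two edge vectors: Outcrop 1→Outcrop 2 = (186, 376, -115), Outcrop 1→Outcrop 3 = (297, 91, 29).
Normal n = (Outcrop 1→Outcrop 2) × (Outcrop 1→Outcrop 3) = (21369, -39549, -94746).
So ∂z/∂easting = −n_x/n_z = 0.22554 and ∂z/∂northing = −n_y/n_z = −0.41742.
Unit vector along 105° is (sin 105°, cos 105°) = (0.9659, -0.2588).
Slope in that direction = a·(0.9659) + b·(-0.2588) = 0.32589.
Apparent dip = arctan|0.32589| = 18.1° (true dip is 25.4°, so apparent ≤ true as expected).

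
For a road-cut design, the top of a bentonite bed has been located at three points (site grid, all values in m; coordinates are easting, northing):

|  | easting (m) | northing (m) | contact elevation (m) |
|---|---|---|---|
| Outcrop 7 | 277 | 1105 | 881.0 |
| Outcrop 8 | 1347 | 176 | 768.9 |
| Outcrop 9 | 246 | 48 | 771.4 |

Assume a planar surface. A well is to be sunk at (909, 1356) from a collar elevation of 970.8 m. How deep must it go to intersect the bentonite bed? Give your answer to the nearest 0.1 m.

72.8 m

Two edge vectors: Outcrop 7→Outcrop 8 = (1070, -929, -112.1), Outcrop 7→Outcrop 9 = (-31, -1057, -109.6).
Normal n = (Outcrop 7→Outcrop 8) × (Outcrop 7→Outcrop 9) = (-16671.3, 120747.1, -1159789).
So ∂z/∂easting = −n_x/n_z = −0.014374 and ∂z/∂northing = −n_y/n_z = 0.104111.
Intercept c from Outcrop 7: 881 + 3.98 − 115.04 = 769.94.
At (909, 1356): z_contact = −13.07 + 141.17 + 769.94 = 898.05 m.
Depth below ground = 970.8 − 898.05 = 72.8 m.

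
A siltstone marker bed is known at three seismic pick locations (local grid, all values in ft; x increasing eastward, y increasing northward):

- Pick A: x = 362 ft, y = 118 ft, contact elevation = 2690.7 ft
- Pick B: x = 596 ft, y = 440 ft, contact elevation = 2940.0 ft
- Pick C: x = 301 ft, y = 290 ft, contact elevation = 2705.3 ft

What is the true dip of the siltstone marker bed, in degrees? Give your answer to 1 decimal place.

35.3°

Two edge vectors: Pick A→Pick B = (234, 322, 249.3), Pick A→Pick C = (-61, 172, 14.6).
Normal n = (Pick A→Pick B) × (Pick A→Pick C) = (-38178.4, -18623.7, 59890).
So ∂z/∂x = −n_x/n_z = 0.63748 and ∂z/∂y = −n_y/n_z = 0.31097.
Gradient magnitude |∇z| = √(a² + b²) = √(0.40637 + 0.09670) = 0.70928.
True dip = arctan(0.70928) = 35.3°, dipping toward WSW (azimuth ≈ 244°).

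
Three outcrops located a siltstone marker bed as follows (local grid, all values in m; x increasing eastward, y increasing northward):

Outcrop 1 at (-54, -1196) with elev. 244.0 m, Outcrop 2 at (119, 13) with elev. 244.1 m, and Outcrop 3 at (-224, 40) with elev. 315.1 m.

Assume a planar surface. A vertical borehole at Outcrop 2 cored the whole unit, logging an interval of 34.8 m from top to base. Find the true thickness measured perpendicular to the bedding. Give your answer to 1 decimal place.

Let the plane be z = a·x + b·y + c.
Outcrop 2−Outcrop 1: 173a + 1209b = 0.1;  Outcrop 3−Outcrop 1: −170a + 1236b = 71.1.
Solving gives a = −0.20469, b = 0.02937.
|∇z| = √(a²+b²) = 0.20678, so dip δ = arctan(0.20678) = 11.68°.
True thickness = vertical thickness × cos δ = 34.8 × cos 11.68° = 34.1 m.

34.1 m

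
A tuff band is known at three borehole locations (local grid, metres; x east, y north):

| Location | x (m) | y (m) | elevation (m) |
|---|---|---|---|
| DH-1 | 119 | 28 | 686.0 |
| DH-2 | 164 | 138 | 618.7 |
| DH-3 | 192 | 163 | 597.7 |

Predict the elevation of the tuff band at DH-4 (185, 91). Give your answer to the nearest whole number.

635 m

Two edge vectors: DH-1→DH-2 = (45, 110, -67.3), DH-1→DH-3 = (73, 135, -88.3).
Normal n = (DH-1→DH-2) × (DH-1→DH-3) = (-627.5, -939.4, -1955).
So ∂z/∂x = −n_x/n_z = −0.32097 and ∂z/∂y = −n_y/n_z = −0.48051.
Intercept c from DH-1: 686 + 38.20 + 13.45 = 737.65.
At (185, 91): z = −59.4 − 43.7 + 737.65 = 634.5 m.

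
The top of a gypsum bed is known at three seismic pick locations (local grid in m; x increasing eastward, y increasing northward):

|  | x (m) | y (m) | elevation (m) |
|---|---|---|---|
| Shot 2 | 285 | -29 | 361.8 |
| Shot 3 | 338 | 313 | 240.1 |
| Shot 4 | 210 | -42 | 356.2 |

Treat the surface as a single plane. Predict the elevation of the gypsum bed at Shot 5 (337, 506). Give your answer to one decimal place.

167.1 m

Two edge vectors: Shot 2→Shot 3 = (53, 342, -121.7), Shot 2→Shot 4 = (-75, -13, -5.6).
Normal n = (Shot 2→Shot 3) × (Shot 2→Shot 4) = (-3497.3, 9424.3, 24961).
So ∂z/∂x = −n_x/n_z = 0.14011 and ∂z/∂y = −n_y/n_z = −0.37756.
Intercept c from Shot 2: 361.8 − 39.93 − 10.95 = 310.92.
At (337, 506): z = 47.2 − 191.0 + 310.92 = 167.1 m.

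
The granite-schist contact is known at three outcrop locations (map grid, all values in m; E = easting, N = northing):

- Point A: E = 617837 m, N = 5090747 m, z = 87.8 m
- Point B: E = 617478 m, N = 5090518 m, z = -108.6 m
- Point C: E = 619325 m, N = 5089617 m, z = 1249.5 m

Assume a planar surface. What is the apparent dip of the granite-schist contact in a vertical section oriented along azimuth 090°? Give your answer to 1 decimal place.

33.2°

Two edge vectors: Point A→Point B = (-359, -229, -196.4), Point A→Point C = (1488, -1130, 1161.7).
Normal n = (Point A→Point B) × (Point A→Point C) = (-487961.3, 124807.1, 746422).
So ∂z/∂E = −n_x/n_z = 0.65373 and ∂z/∂N = −n_y/n_z = −0.16721.
Unit vector along 090° is (sin 90°, cos 90°) = (1.0000, 0.0000).
Slope in that direction = a·(1.0000) + b·(0.0000) = 0.65373.
Apparent dip = arctan|0.65373| = 33.2° (true dip is 34.0°, so apparent ≤ true as expected).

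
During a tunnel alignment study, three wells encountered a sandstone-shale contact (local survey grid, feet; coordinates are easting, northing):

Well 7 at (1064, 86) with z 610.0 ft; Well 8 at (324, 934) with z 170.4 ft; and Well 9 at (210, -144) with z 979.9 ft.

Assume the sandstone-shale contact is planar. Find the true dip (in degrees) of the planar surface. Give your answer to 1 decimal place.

Let the plane be z = a·easting + b·northing + c.
Well 8−Well 7: −740a + 848b = −439.6;  Well 9−Well 7: −854a − 230b = 369.9.
Solving gives a = −0.23767, b = −0.72579.
Gradient magnitude |∇z| = √(a² + b²) = √(0.05649 + 0.52678) = 0.76372.
True dip = arctan(0.76372) = 37.4°, dipping toward NNE (azimuth ≈ 018°).

37.4°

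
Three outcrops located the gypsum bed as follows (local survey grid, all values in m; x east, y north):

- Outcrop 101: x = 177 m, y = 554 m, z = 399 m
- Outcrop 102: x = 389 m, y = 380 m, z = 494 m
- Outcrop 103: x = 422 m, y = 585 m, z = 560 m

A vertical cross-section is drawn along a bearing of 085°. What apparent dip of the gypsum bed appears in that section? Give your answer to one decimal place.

Two edge vectors: Outcrop 101→Outcrop 102 = (212, -174, 95), Outcrop 101→Outcrop 103 = (245, 31, 161).
Normal n = (Outcrop 101→Outcrop 102) × (Outcrop 101→Outcrop 103) = (-30959, -10857, 49202).
So ∂z/∂x = −n_x/n_z = 0.62922 and ∂z/∂y = −n_y/n_z = 0.22066.
Unit vector along 085° is (sin 85°, cos 85°) = (0.9962, 0.0872).
Slope in that direction = a·(0.9962) + b·(0.0872) = 0.64606.
Apparent dip = arctan|0.64606| = 32.9° (true dip is 33.7°, so apparent ≤ true as expected).

32.9°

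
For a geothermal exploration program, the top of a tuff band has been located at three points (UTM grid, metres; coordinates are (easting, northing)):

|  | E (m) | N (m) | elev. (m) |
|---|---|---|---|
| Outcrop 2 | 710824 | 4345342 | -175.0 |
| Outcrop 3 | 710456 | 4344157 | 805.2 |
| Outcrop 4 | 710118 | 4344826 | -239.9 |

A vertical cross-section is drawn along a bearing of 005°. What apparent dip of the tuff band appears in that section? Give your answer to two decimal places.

Let the plane be z = a·E + b·N + c.
Outcrop 3−Outcrop 2: −368a − 1185b = 980.2;  Outcrop 4−Outcrop 2: −706a − 516b = −64.9.
Solving gives a = 0.90099, b = −1.10697.
Unit vector along 005° is (sin 5°, cos 5°) = (0.0872, 0.9962).
Slope in that direction = a·(0.0872) + b·(0.9962) = −1.02424.
Apparent dip = arctan|1.02424| = 45.69° (true dip is 55.0°, so apparent ≤ true as expected).

45.69°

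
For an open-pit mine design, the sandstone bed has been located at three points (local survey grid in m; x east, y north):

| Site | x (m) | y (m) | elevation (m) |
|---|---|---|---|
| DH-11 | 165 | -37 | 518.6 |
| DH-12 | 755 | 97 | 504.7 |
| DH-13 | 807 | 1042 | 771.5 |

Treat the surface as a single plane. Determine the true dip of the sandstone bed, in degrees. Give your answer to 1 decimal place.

16.7°

Let the plane be z = a·x + b·y + c.
DH-12−DH-11: 590a + 134b = −13.9;  DH-13−DH-11: 642a + 1079b = 252.9.
Solving gives a = −0.08879, b = 0.28721.
Gradient magnitude |∇z| = √(a² + b²) = √(0.00788 + 0.08249) = 0.30063.
True dip = arctan(0.30063) = 16.7°, dipping toward SSE (azimuth ≈ 163°).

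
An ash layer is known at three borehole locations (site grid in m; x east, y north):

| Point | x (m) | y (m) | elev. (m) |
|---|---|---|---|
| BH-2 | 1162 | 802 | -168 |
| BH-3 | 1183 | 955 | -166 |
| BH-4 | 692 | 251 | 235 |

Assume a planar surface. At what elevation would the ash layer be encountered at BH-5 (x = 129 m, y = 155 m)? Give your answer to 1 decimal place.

805.6 m

Let the plane be z = a·x + b·y + c.
BH-3−BH-2: 21a + 153b = 2;  BH-4−BH-2: −470a − 551b = 403.
Solving gives a = −1.040140, b = 0.155836.
Then c = -168 − a·1162 − b·802 = 915.66.
At (129, 155): z = −134.2 + 24.2 + 915.66 = 805.6 m.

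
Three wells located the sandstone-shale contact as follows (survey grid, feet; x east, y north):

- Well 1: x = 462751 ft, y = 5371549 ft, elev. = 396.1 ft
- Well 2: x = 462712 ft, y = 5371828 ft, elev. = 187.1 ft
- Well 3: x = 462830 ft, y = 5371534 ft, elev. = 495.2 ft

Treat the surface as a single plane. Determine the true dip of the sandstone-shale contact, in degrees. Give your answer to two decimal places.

Two edge vectors: Well 1→Well 2 = (-39, 279, -209), Well 1→Well 3 = (79, -15, 99.1).
Normal n = (Well 1→Well 2) × (Well 1→Well 3) = (24513.9, -12646.1, -21456).
So ∂z/∂x = −n_x/n_z = 1.14252 and ∂z/∂y = −n_y/n_z = −0.58940.
Gradient magnitude |∇z| = √(a² + b²) = √(1.30535 + 0.34739) = 1.28559.
True dip = arctan(1.28559) = 52.12°, dipping toward WNW (azimuth ≈ 297°).

52.12°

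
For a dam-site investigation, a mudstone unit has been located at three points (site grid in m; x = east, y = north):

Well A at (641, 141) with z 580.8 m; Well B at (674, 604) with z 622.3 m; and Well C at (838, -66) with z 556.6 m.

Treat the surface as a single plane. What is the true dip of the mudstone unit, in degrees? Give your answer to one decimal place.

5.4°

Two edge vectors: Well A→Well B = (33, 463, 41.5), Well A→Well C = (197, -207, -24.2).
Normal n = (Well A→Well B) × (Well A→Well C) = (-2614.1, 8974.1, -98042).
So ∂z/∂x = −n_x/n_z = −0.02666 and ∂z/∂y = −n_y/n_z = 0.09153.
Gradient magnitude |∇z| = √(a² + b²) = √(0.00071 + 0.00838) = 0.09534.
True dip = arctan(0.09534) = 5.4°, dipping toward SSE (azimuth ≈ 164°).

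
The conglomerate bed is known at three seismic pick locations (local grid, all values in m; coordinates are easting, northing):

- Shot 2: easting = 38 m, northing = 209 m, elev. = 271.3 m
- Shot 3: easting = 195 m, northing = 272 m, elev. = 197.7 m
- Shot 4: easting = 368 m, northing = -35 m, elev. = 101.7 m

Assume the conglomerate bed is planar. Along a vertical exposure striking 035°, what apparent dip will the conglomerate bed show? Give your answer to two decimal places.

13.80°

Two edge vectors: Shot 2→Shot 3 = (157, 63, -73.6), Shot 2→Shot 4 = (330, -244, -169.6).
Normal n = (Shot 2→Shot 3) × (Shot 2→Shot 4) = (-28643.2, 2339.2, -59098).
So ∂z/∂easting = −n_x/n_z = −0.48467 and ∂z/∂northing = −n_y/n_z = 0.03958.
Unit vector along 035° is (sin 35°, cos 35°) = (0.5736, 0.8192).
Slope in that direction = a·(0.5736) + b·(0.8192) = −0.24557.
Apparent dip = arctan|0.24557| = 13.80° (true dip is 25.9°, so apparent ≤ true as expected).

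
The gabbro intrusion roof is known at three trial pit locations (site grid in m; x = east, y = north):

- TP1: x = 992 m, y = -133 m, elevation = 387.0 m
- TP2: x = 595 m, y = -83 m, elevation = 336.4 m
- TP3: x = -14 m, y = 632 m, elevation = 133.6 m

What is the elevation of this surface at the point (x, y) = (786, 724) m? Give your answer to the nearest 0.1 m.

Let the plane be z = a·x + b·y + c.
TP2−TP1: −397a + 50b = −50.6;  TP3−TP1: −1006a + 765b = −253.4.
Solving gives a = 0.10276, b = −0.19611.
Then c = 387 − a·992 − b·-133 = 258.98.
At (786, 724): z = 80.8 − 142.0 + 258.98 = 197.8 m.

197.8 m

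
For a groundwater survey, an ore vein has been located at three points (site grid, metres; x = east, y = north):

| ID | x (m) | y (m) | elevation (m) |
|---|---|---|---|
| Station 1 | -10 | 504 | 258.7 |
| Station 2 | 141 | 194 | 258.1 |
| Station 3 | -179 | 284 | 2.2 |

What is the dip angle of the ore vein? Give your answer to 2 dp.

45.91°

Two edge vectors: Station 1→Station 2 = (151, -310, -0.6), Station 1→Station 3 = (-169, -220, -256.5).
Normal n = (Station 1→Station 2) × (Station 1→Station 3) = (79383, 38832.9, -85610).
So ∂z/∂x = −n_x/n_z = 0.92726 and ∂z/∂y = −n_y/n_z = 0.45360.
Gradient magnitude |∇z| = √(a² + b²) = √(0.85982 + 0.20576) = 1.03227.
True dip = arctan(1.03227) = 45.91°, dipping toward WSW (azimuth ≈ 244°).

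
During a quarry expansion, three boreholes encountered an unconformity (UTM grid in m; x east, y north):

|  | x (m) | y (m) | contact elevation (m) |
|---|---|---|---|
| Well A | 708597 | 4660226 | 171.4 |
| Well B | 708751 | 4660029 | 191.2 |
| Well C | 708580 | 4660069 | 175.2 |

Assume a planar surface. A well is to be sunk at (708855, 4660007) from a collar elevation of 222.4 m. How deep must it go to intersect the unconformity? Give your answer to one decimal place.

Let the plane be z = a·x + b·y + c.
Well B−Well A: 154a − 197b = 19.8;  Well C−Well A: −17a − 157b = 3.8.
Solving gives a = 0.085734007, b = −0.033487122.
Then c = 171.4 − a·708597 − b·4660226 = 95478.10.
At (708855, 4660007): z_contact = 60772.98 − 156050.22 + 95478.10 = 200.85 m.
Depth below ground = 222.4 − 200.85 = 21.5 m.

21.5 m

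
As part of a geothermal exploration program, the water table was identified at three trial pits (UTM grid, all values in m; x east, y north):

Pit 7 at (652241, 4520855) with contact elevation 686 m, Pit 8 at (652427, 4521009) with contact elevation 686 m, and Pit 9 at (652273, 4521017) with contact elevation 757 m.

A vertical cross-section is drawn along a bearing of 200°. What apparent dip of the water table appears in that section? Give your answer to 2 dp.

18.98°

Let the plane be z = a·x + b·y + c.
Pit 8−Pit 7: 186a + 154b = 0;  Pit 9−Pit 7: 32a + 162b = 71.
Solving gives a = −0.43382, b = 0.52396.
Unit vector along 200° is (sin 200°, cos 200°) = (-0.3420, -0.9397).
Slope in that direction = a·(-0.3420) + b·(-0.9397) = −0.34399.
Apparent dip = arctan|0.34399| = 18.98° (true dip is 34.2°, so apparent ≤ true as expected).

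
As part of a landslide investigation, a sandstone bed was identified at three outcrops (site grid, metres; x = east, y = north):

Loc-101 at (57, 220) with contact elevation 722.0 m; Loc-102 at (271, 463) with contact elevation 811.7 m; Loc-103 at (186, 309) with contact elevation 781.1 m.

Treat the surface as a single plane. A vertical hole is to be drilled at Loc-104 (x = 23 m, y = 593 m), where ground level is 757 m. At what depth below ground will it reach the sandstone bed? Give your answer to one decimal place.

85.3 m

Let the plane be z = a·x + b·y + c.
Loc-102−Loc-101: 214a + 243b = 89.7;  Loc-103−Loc-101: 129a + 89b = 59.1.
Solving gives a = 0.51849, b = −0.08748.
Then c = 722 − a·57 − b·220 = 711.69.
At (23, 593): z_contact = 11.93 − 51.88 + 711.69 = 671.74 m.
Depth below ground = 757 − 671.74 = 85.3 m.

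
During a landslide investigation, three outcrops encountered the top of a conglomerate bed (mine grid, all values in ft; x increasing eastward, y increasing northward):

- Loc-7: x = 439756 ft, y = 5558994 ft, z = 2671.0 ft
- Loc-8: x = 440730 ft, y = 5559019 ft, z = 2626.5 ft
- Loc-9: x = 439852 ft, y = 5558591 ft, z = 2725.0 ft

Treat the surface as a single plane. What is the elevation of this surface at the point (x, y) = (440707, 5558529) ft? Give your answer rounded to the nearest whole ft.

2698 ft

Two edge vectors: Loc-7→Loc-8 = (974, 25, -44.5), Loc-7→Loc-9 = (96, -403, 54).
Normal n = (Loc-7→Loc-8) × (Loc-7→Loc-9) = (-16583.5, -56868, -394922).
So ∂z/∂x = −n_x/n_z = −0.04199184 and ∂z/∂y = −n_y/n_z = −0.14399806.
Intercept c from Loc-7: 2671 + 18466.16 + 800484.33 = 821621.49.
At (440707, 5558529): z = −18506.1 − 800417.4 + 821621.49 = 2698.0 ft.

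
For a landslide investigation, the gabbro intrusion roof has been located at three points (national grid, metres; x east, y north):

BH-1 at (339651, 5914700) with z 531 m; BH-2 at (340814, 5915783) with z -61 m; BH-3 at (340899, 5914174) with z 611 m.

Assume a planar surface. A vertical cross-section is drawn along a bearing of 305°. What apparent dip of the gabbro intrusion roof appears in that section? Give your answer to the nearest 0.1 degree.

Let the plane be z = a·x + b·y + c.
BH-2−BH-1: 1163a + 1083b = −592;  BH-3−BH-1: 1248a − 526b = 80.
Solving gives a = −0.11448, b = −0.42370.
Unit vector along 305° is (sin 305°, cos 305°) = (-0.8192, 0.5736).
Slope in that direction = a·(-0.8192) + b·(0.5736) = −0.14925.
Apparent dip = arctan|0.14925| = 8.5° (true dip is 23.7°, so apparent ≤ true as expected).

8.5°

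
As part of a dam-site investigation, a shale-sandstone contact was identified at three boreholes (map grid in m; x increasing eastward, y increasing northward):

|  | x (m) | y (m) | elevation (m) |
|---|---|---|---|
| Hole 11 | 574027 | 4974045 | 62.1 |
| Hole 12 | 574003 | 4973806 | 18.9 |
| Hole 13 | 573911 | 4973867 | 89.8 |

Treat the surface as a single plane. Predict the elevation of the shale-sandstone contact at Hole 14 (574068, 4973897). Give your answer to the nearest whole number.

Let the plane be z = a·x + b·y + c.
Hole 12−Hole 11: −24a − 239b = −43.2;  Hole 13−Hole 11: −116a − 178b = 27.7.
Solving gives a = −0.61017824, b = 0.24202627.
Then c = 62.1 − a·574027 − b·4974045 = −853528.66.
At (574068, 4973897): z = −350283.8 + 1203813.7 − 853528.66 = 1.3 m.

1 m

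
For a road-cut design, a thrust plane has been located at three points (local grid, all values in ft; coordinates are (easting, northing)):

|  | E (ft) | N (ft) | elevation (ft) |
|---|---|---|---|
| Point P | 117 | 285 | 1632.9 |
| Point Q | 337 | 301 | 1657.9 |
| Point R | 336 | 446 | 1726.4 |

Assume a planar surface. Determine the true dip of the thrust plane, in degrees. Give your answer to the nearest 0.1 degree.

25.6°

Two edge vectors: Point P→Point Q = (220, 16, 25), Point P→Point R = (219, 161, 93.5).
Normal n = (Point P→Point Q) × (Point P→Point R) = (-2529, -15095, 31916).
So ∂z/∂E = −n_x/n_z = 0.07924 and ∂z/∂N = −n_y/n_z = 0.47296.
Gradient magnitude |∇z| = √(a² + b²) = √(0.00628 + 0.22369) = 0.47955.
True dip = arctan(0.47955) = 25.6°, dipping toward S (azimuth ≈ 190°).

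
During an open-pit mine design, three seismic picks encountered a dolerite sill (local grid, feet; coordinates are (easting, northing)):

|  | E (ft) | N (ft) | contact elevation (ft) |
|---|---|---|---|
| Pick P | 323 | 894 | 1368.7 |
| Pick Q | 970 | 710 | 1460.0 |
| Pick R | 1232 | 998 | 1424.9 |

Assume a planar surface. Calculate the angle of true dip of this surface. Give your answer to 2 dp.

Let the plane be z = a·E + b·N + c.
Pick Q−Pick P: 647a − 184b = 91.3;  Pick R−Pick P: 909a + 104b = 56.2.
Solving gives a = 0.08457, b = −0.19881.
Gradient magnitude |∇z| = √(a² + b²) = √(0.00715 + 0.03953) = 0.21605.
True dip = arctan(0.21605) = 12.19°, dipping toward NNW (azimuth ≈ 337°).

12.19°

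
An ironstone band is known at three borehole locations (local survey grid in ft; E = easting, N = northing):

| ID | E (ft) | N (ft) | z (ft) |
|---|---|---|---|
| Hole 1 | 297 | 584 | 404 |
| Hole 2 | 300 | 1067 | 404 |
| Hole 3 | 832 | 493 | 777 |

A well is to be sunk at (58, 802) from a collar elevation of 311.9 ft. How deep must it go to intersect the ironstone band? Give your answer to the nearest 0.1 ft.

75.3 ft

Two edge vectors: Hole 1→Hole 2 = (3, 483, 0), Hole 1→Hole 3 = (535, -91, 373).
Normal n = (Hole 1→Hole 2) × (Hole 1→Hole 3) = (180159, -1119, -258678).
So ∂z/∂E = −n_x/n_z = 0.696460 and ∂z/∂N = −n_y/n_z = −0.004326.
Intercept c from Hole 1: 404 − 206.85 + 2.53 = 199.68.
At (58, 802): z_contact = 40.39 − 3.47 + 199.68 = 236.60 ft.
Depth below ground = 311.9 − 236.60 = 75.3 ft.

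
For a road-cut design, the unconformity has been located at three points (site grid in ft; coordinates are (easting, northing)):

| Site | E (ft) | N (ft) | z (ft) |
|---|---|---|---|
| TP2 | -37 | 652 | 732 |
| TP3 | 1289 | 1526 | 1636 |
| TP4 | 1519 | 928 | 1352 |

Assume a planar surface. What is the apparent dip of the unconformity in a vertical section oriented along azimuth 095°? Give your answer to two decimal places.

13.59°

Let the plane be z = a·E + b·N + c.
TP3−TP2: 1326a + 874b = 904;  TP4−TP2: 1556a + 276b = 620.
Solving gives a = 0.29415, b = 0.58805.
Unit vector along 095° is (sin 95°, cos 95°) = (0.9962, -0.0872).
Slope in that direction = a·(0.9962) + b·(-0.0872) = 0.24178.
Apparent dip = arctan|0.24178| = 13.59° (true dip is 33.3°, so apparent ≤ true as expected).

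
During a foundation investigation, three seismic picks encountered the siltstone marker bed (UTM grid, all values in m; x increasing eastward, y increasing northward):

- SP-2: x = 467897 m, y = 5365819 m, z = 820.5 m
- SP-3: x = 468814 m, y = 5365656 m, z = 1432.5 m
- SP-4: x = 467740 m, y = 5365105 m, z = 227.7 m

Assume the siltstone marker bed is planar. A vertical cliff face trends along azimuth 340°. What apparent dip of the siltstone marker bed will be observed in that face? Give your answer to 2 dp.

19.28°

Two edge vectors: SP-2→SP-3 = (917, -163, 612), SP-2→SP-4 = (-157, -714, -592.8).
Normal n = (SP-2→SP-3) × (SP-2→SP-4) = (533594.4, 447513.6, -680329).
So ∂z/∂x = −n_x/n_z = 0.78432 and ∂z/∂y = −n_y/n_z = 0.65779.
Unit vector along 340° is (sin 340°, cos 340°) = (-0.3420, 0.9397).
Slope in that direction = a·(-0.3420) + b·(0.9397) = 0.34987.
Apparent dip = arctan|0.34987| = 19.28° (true dip is 45.7°, so apparent ≤ true as expected).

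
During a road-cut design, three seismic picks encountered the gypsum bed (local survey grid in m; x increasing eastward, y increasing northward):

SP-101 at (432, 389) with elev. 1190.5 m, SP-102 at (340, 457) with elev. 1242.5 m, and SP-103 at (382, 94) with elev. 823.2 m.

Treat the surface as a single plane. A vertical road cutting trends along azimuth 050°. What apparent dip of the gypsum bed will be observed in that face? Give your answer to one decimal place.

45.2°

Let the plane be z = a·x + b·y + c.
SP-102−SP-101: −92a + 68b = 52;  SP-103−SP-101: −50a − 295b = −367.3.
Solving gives a = 0.31553, b = 1.19160.
Unit vector along 050° is (sin 50°, cos 50°) = (0.7660, 0.6428).
Slope in that direction = a·(0.7660) + b·(0.6428) = 1.00766.
Apparent dip = arctan|1.00766| = 45.2° (true dip is 50.9°, so apparent ≤ true as expected).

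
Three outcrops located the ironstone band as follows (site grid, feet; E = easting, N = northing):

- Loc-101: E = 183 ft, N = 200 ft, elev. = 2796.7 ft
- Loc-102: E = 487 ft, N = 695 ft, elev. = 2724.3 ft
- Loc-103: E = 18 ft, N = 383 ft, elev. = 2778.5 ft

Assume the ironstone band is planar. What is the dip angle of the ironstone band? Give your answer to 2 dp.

Let the plane be z = a·E + b·N + c.
Loc-102−Loc-101: 304a + 495b = −72.4;  Loc-103−Loc-101: −165a + 183b = −18.2.
Solving gives a = −0.03088, b = −0.12730.
Gradient magnitude |∇z| = √(a² + b²) = √(0.00095 + 0.01620) = 0.13099.
True dip = arctan(0.13099) = 7.46°, dipping toward NNE (azimuth ≈ 014°).

7.46°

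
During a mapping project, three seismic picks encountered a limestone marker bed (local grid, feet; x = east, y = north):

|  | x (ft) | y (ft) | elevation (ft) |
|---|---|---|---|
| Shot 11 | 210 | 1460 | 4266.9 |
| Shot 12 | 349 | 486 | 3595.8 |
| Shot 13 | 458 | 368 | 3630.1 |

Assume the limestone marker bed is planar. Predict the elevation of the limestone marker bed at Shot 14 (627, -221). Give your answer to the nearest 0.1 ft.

3330.8 ft

Two edge vectors: Shot 11→Shot 12 = (139, -974, -671.1), Shot 11→Shot 13 = (248, -1092, -636.8).
Normal n = (Shot 11→Shot 12) × (Shot 11→Shot 13) = (-112598, -77917.6, 89764).
So ∂z/∂x = −n_x/n_z = 1.254378 and ∂z/∂y = −n_y/n_z = 0.868027.
Intercept c from Shot 11: 4266.9 − 263.42 − 1267.32 = 2736.16.
At (627, -221): z = 786.5 − 191.8 + 2736.16 = 3330.8 ft.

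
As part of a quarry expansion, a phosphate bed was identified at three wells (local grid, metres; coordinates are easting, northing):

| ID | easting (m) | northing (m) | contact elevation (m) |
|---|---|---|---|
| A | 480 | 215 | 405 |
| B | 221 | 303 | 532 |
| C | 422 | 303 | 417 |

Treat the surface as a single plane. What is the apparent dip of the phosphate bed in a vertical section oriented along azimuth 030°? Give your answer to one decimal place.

Let the plane be z = a·easting + b·northing + c.
B−A: −259a + 88b = 127;  C−A: −58a + 88b = 12.
Solving gives a = −0.57214, b = −0.24073.
Unit vector along 030° is (sin 30°, cos 30°) = (0.5000, 0.8660).
Slope in that direction = a·(0.5000) + b·(0.8660) = −0.49455.
Apparent dip = arctan|0.49455| = 26.3° (true dip is 31.8°, so apparent ≤ true as expected).

26.3°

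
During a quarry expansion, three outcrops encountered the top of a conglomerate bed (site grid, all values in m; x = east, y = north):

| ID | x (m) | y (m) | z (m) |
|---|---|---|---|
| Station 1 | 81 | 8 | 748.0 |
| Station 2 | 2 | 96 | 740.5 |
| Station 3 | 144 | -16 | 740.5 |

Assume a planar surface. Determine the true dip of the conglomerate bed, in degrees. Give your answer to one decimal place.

20.4°

Let the plane be z = a·x + b·y + c.
Station 2−Station 1: −79a + 88b = −7.5;  Station 3−Station 1: 63a − 24b = −7.5.
Solving gives a = −0.23026, b = −0.29194.
Gradient magnitude |∇z| = √(a² + b²) = √(0.05302 + 0.08523) = 0.37182.
True dip = arctan(0.37182) = 20.4°, dipping toward NE (azimuth ≈ 038°).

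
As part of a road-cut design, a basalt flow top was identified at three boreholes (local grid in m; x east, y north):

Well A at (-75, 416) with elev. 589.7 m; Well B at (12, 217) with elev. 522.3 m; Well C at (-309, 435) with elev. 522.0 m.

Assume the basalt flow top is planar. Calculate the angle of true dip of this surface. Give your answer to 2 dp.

30.26°

Two edge vectors: Well A→Well B = (87, -199, -67.4), Well A→Well C = (-234, 19, -67.7).
Normal n = (Well A→Well B) × (Well A→Well C) = (14752.9, 21661.5, -44913).
So ∂z/∂x = −n_x/n_z = 0.32848 and ∂z/∂y = −n_y/n_z = 0.48230.
Gradient magnitude |∇z| = √(a² + b²) = √(0.10790 + 0.23261) = 0.58353.
True dip = arctan(0.58353) = 30.26°, dipping toward SW (azimuth ≈ 214°).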